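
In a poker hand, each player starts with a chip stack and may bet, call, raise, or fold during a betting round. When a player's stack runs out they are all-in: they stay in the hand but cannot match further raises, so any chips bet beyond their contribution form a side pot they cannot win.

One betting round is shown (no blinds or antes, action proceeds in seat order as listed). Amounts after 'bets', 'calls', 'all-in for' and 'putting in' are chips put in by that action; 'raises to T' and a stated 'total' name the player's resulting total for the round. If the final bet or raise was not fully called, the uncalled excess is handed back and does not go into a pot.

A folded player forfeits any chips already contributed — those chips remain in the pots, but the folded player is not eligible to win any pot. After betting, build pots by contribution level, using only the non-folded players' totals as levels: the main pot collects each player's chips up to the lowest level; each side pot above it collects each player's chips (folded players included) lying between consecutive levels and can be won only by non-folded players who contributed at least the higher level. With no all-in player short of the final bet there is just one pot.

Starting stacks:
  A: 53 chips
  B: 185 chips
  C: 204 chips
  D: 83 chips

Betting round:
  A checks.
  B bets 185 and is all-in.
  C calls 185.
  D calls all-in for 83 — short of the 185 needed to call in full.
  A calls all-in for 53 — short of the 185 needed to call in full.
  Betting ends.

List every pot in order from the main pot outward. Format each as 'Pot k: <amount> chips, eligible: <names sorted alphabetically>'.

Pot 1: 212 chips, eligible: A, B, C, D
Pot 2: 90 chips, eligible: B, C, D
Pot 3: 204 chips, eligible: B, C

Derivation:
Contributions: A=53, B=185, C=185, D=83
Pot levels (distinct totals of non-folded players): 53, 83, 185
Layer 1-53: 53 each from A, B, C, D = 53*4 = 212 chips; eligible A, B, C, D
Layer 54-83: 30 each from B, C, D = 30*3 = 90 chips; eligible B, C, D
Layer 84-185: 102 each from B, C = 102*2 = 204 chips; eligible B, C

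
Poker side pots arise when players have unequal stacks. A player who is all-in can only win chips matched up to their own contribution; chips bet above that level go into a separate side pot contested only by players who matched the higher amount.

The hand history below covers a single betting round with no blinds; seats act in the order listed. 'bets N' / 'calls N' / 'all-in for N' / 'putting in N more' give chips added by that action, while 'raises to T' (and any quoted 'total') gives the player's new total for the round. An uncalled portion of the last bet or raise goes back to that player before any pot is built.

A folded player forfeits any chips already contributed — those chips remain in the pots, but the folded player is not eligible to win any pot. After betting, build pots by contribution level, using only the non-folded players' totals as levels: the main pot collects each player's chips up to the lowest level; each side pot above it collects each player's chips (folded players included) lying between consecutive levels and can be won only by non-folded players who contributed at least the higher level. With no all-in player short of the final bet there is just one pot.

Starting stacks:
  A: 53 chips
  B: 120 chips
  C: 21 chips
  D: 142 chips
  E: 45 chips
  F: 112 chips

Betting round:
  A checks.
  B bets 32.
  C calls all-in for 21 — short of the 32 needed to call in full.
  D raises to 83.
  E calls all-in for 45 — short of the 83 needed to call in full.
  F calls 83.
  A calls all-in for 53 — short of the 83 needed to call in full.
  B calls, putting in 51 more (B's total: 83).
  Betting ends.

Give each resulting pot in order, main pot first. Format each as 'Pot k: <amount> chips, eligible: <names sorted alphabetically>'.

Contributions: A=53, B=83, C=21, D=83, E=45, F=83
Pot levels (distinct totals of non-folded players): 21, 45, 53, 83
Layer 1-21: 21 each from A, B, C, D, E, F = 21*6 = 126 chips; eligible A, B, C, D, E, F
Layer 22-45: 24 each from A, B, D, E, F = 24*5 = 120 chips; eligible A, B, D, E, F
Layer 46-53: 8 each from A, B, D, F = 8*4 = 32 chips; eligible A, B, D, F
Layer 54-83: 30 each from B, D, F = 30*3 = 90 chips; eligible B, D, F

Pot 1: 126 chips, eligible: A, B, C, D, E, F
Pot 2: 120 chips, eligible: A, B, D, E, F
Pot 3: 32 chips, eligible: A, B, D, F
Pot 4: 90 chips, eligible: B, D, F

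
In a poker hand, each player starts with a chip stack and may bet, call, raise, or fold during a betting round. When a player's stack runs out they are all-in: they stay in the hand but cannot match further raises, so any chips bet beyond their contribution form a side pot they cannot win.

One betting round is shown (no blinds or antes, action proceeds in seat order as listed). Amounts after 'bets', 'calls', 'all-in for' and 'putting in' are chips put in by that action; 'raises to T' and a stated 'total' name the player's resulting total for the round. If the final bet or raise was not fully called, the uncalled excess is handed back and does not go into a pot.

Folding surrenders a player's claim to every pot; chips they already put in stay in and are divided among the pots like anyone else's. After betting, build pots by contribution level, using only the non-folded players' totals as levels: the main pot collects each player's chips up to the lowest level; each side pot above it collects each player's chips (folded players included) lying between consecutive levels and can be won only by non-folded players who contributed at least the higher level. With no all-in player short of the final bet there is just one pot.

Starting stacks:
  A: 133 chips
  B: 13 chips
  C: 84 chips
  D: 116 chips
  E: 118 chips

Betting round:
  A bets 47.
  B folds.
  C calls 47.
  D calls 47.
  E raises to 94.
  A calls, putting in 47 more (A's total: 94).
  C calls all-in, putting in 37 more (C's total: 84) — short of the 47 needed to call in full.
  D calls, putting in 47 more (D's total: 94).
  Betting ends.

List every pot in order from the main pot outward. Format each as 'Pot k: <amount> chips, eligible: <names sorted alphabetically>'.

Contributions: A=94, C=84, D=94, E=94
Folded: B
Pot levels (distinct totals of non-folded players): 84, 94
Layer 1-84: 84 each from A, C, D, E = 84*4 = 336 chips; eligible A, C, D, E
Layer 85-94: 10 each from A, D, E = 10*3 = 30 chips; eligible A, D, E

Pot 1: 336 chips, eligible: A, C, D, E
Pot 2: 30 chips, eligible: A, D, E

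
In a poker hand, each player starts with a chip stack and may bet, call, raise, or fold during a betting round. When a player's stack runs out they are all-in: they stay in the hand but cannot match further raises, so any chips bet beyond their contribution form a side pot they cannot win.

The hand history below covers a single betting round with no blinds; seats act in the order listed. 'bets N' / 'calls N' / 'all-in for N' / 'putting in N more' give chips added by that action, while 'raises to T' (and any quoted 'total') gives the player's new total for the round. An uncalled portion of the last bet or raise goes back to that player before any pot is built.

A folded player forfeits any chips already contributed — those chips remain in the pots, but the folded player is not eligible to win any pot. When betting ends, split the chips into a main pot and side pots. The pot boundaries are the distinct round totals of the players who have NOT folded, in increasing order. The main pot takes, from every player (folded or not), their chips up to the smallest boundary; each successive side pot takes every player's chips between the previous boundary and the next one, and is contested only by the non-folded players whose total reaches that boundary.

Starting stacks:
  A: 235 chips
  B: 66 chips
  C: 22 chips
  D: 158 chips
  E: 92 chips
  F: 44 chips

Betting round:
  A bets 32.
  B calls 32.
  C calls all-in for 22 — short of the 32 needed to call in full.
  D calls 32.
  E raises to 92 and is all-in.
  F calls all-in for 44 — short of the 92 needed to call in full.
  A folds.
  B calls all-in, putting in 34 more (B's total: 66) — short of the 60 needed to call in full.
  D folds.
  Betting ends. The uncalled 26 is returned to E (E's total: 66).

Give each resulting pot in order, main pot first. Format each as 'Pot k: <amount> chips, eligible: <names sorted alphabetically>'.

Pot 1: 132 chips, eligible: B, C, E, F
Pot 2: 86 chips, eligible: B, E, F
Pot 3: 44 chips, eligible: B, E

Derivation:
Contributions (after 26 returned to E): A=32, B=66, C=22, D=32, E=66, F=44
Folded: A, D
Pot levels (distinct totals of non-folded players): 22, 44, 66
Layer 1-22: 22 each from A, B, C, D, E, F = 22*6 = 132 chips; eligible B, C, E, F
Layer 23-44: A 10 + B 22 + D 10 + E 22 + F 22 = 86 chips; eligible B, E, F
Layer 45-66: 22 each from B, E = 22*2 = 44 chips; eligible B, E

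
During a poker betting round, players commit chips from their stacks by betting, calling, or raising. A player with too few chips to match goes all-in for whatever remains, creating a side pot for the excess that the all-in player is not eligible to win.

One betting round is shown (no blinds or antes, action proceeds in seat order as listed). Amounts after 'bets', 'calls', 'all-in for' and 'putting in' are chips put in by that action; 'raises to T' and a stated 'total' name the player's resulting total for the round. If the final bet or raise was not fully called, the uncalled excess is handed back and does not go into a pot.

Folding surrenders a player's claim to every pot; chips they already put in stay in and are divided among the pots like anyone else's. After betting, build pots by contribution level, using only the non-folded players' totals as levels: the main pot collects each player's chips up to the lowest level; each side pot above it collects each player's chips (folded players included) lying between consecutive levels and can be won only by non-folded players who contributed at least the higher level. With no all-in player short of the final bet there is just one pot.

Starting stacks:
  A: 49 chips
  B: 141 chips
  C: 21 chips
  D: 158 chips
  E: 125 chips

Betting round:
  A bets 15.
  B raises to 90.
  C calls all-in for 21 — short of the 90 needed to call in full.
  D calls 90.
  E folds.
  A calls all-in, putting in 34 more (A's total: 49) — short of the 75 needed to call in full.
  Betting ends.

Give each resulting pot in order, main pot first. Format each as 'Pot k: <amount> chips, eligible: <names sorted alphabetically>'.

Pot 1: 84 chips, eligible: A, B, C, D
Pot 2: 84 chips, eligible: A, B, D
Pot 3: 82 chips, eligible: B, D

Derivation:
Contributions: A=49, B=90, C=21, D=90
Folded: E
Pot levels (distinct totals of non-folded players): 21, 49, 90
Layer 1-21: 21 each from A, B, C, D = 21*4 = 84 chips; eligible A, B, C, D
Layer 22-49: 28 each from A, B, D = 28*3 = 84 chips; eligible A, B, D
Layer 50-90: 41 each from B, D = 41*2 = 82 chips; eligible B, D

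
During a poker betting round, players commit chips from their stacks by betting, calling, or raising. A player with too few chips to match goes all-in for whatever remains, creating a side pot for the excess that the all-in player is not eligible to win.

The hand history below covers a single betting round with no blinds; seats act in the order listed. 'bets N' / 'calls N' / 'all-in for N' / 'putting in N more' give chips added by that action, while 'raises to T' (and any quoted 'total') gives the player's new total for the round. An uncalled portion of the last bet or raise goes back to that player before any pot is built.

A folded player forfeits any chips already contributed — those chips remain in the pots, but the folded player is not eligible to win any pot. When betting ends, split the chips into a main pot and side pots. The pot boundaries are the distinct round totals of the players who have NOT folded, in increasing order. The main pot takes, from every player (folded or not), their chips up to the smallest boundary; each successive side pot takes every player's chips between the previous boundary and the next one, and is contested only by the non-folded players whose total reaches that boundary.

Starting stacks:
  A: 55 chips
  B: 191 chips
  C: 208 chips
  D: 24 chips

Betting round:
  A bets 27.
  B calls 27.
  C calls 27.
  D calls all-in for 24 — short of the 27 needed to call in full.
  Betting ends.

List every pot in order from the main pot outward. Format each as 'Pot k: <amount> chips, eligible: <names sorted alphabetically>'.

Pot 1: 96 chips, eligible: A, B, C, D
Pot 2: 9 chips, eligible: A, B, C

Derivation:
Contributions: A=27, B=27, C=27, D=24
Pot levels (distinct totals of non-folded players): 24, 27
Layer 1-24: 24 each from A, B, C, D = 24*4 = 96 chips; eligible A, B, C, D
Layer 25-27: 3 each from A, B, C = 3*3 = 9 chips; eligible A, B, C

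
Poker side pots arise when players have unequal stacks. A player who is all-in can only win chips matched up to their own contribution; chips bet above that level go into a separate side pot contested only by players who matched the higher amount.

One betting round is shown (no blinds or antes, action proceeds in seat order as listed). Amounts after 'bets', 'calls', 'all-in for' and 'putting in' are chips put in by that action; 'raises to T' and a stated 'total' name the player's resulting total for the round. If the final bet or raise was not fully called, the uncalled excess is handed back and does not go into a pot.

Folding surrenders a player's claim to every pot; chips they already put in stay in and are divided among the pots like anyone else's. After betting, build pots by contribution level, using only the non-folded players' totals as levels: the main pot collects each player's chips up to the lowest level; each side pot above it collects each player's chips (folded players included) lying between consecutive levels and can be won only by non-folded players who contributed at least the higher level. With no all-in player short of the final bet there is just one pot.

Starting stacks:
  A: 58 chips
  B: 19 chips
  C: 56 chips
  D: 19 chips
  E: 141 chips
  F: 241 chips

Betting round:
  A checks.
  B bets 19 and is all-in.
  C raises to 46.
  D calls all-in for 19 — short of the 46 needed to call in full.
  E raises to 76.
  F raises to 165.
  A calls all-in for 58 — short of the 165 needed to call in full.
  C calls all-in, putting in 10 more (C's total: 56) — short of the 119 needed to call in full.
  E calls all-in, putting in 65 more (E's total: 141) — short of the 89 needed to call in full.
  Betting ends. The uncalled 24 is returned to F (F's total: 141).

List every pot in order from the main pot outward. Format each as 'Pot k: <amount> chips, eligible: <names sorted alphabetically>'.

Contributions (after 24 returned to F): A=58, B=19, C=56, D=19, E=141, F=141
Pot levels (distinct totals of non-folded players): 19, 56, 58, 141
Layer 1-19: 19 each from A, B, C, D, E, F = 19*6 = 114 chips; eligible A, B, C, D, E, F
Layer 20-56: 37 each from A, C, E, F = 37*4 = 148 chips; eligible A, C, E, F
Layer 57-58: 2 each from A, E, F = 2*3 = 6 chips; eligible A, E, F
Layer 59-141: 83 each from E, F = 83*2 = 166 chips; eligible E, F

Pot 1: 114 chips, eligible: A, B, C, D, E, F
Pot 2: 148 chips, eligible: A, C, E, F
Pot 3: 6 chips, eligible: A, E, F
Pot 4: 166 chips, eligible: E, F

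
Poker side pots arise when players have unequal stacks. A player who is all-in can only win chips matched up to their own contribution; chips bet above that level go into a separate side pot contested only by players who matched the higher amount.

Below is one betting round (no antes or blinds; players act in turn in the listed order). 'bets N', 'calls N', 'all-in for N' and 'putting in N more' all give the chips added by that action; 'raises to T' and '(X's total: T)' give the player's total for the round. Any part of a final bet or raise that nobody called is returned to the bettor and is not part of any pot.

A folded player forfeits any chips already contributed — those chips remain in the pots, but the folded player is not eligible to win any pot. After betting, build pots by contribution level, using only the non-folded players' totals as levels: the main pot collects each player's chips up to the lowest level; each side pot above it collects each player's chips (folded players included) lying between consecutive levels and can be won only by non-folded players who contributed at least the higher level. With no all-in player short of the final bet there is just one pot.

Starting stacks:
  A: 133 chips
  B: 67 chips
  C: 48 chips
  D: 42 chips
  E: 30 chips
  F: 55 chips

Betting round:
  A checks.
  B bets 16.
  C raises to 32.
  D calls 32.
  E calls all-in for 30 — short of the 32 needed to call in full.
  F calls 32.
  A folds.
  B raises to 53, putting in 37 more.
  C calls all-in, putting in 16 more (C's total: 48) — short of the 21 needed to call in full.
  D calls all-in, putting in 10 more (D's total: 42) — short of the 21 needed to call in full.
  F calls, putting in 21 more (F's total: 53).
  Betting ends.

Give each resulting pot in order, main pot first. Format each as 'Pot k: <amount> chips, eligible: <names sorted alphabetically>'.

Contributions: B=53, C=48, D=42, E=30, F=53
Folded: A
Pot levels (distinct totals of non-folded players): 30, 42, 48, 53
Layer 1-30: 30 each from B, C, D, E, F = 30*5 = 150 chips; eligible B, C, D, E, F
Layer 31-42: 12 each from B, C, D, F = 12*4 = 48 chips; eligible B, C, D, F
Layer 43-48: 6 each from B, C, F = 6*3 = 18 chips; eligible B, C, F
Layer 49-53: 5 each from B, F = 5*2 = 10 chips; eligible B, F

Pot 1: 150 chips, eligible: B, C, D, E, F
Pot 2: 48 chips, eligible: B, C, D, F
Pot 3: 18 chips, eligible: B, C, F
Pot 4: 10 chips, eligible: B, F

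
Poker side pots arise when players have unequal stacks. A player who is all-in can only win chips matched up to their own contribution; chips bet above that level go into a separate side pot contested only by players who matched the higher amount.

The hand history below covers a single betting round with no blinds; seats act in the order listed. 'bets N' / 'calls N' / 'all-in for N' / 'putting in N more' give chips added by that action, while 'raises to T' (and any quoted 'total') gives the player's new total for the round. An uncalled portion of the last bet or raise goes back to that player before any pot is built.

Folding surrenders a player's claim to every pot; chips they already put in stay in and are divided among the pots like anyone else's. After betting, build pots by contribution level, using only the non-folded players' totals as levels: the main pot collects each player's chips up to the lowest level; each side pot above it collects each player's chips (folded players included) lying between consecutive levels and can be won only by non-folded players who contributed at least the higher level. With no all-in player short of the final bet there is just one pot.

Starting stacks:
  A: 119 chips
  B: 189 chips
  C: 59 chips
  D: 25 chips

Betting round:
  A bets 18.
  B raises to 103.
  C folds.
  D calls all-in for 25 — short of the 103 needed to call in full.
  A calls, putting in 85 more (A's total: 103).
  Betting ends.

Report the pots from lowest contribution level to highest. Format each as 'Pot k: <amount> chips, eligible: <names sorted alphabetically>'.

Contributions: A=103, B=103, D=25
Folded: C
Pot levels (distinct totals of non-folded players): 25, 103
Layer 1-25: 25 each from A, B, D = 25*3 = 75 chips; eligible A, B, D
Layer 26-103: 78 each from A, B = 78*2 = 156 chips; eligible A, B

Pot 1: 75 chips, eligible: A, B, D
Pot 2: 156 chips, eligible: A, B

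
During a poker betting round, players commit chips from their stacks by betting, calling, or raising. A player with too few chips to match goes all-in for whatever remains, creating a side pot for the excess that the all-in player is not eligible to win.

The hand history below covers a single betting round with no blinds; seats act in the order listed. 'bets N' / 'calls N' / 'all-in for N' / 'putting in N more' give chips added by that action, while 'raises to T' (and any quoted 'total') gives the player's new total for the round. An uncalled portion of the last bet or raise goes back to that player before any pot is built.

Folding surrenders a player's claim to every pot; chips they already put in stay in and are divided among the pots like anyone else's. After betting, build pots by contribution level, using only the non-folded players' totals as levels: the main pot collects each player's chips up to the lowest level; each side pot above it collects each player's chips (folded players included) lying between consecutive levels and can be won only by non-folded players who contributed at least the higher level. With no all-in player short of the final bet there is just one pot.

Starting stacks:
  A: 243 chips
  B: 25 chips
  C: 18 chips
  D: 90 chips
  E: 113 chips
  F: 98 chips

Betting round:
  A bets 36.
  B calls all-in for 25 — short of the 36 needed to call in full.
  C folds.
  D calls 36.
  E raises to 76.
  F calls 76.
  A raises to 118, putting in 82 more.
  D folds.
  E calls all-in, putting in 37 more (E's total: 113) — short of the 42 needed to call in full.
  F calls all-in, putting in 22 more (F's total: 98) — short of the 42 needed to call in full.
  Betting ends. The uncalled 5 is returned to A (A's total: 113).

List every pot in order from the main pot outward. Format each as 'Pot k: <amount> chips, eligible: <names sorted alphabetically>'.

Pot 1: 125 chips, eligible: A, B, E, F
Pot 2: 230 chips, eligible: A, E, F
Pot 3: 30 chips, eligible: A, E

Derivation:
Contributions (after 5 returned to A): A=113, B=25, D=36, E=113, F=98
Folded: C, D
Pot levels (distinct totals of non-folded players): 25, 98, 113
Layer 1-25: 25 each from A, B, D, E, F = 25*5 = 125 chips; eligible A, B, E, F
Layer 26-98: A 73 + D 11 + E 73 + F 73 = 230 chips; eligible A, E, F
Layer 99-113: 15 each from A, E = 15*2 = 30 chips; eligible A, E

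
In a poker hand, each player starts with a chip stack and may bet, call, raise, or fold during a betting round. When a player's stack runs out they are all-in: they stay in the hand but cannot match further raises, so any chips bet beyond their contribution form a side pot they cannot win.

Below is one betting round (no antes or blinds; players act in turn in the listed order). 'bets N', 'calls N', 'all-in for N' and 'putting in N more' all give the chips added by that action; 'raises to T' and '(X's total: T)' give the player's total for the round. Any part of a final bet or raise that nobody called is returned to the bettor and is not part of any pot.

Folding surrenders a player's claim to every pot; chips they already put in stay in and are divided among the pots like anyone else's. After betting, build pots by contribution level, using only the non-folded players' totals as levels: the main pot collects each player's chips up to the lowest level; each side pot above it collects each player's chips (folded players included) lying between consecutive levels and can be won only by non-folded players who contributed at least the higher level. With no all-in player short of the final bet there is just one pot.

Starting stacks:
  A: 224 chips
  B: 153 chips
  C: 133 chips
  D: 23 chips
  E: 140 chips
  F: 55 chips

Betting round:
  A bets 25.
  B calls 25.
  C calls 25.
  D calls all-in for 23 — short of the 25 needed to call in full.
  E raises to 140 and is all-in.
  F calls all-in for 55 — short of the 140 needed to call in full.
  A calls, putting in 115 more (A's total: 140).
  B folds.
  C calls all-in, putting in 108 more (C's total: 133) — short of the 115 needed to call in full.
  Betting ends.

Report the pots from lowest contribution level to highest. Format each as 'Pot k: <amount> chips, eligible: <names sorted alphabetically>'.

Pot 1: 138 chips, eligible: A, C, D, E, F
Pot 2: 130 chips, eligible: A, C, E, F
Pot 3: 234 chips, eligible: A, C, E
Pot 4: 14 chips, eligible: A, E

Derivation:
Contributions: A=140, B=25, C=133, D=23, E=140, F=55
Folded: B
Pot levels (distinct totals of non-folded players): 23, 55, 133, 140
Layer 1-23: 23 each from A, B, C, D, E, F = 23*6 = 138 chips; eligible A, C, D, E, F
Layer 24-55: A 32 + B 2 + C 32 + E 32 + F 32 = 130 chips; eligible A, C, E, F
Layer 56-133: 78 each from A, C, E = 78*3 = 234 chips; eligible A, C, E
Layer 134-140: 7 each from A, E = 7*2 = 14 chips; eligible A, E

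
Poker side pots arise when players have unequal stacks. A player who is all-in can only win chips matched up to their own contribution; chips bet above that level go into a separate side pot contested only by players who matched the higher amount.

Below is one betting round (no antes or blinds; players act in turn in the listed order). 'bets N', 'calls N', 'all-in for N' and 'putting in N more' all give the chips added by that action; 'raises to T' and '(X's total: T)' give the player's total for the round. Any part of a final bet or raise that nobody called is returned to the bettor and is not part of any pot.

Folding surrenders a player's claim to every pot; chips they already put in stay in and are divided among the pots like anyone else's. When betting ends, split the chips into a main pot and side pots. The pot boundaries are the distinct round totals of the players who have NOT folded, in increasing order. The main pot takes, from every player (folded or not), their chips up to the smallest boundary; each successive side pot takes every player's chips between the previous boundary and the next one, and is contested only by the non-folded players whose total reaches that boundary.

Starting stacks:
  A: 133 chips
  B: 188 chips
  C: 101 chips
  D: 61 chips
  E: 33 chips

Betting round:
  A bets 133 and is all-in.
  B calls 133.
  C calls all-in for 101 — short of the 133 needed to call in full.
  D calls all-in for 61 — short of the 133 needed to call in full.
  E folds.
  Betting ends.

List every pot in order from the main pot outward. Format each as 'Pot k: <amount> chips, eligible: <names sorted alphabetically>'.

Pot 1: 244 chips, eligible: A, B, C, D
Pot 2: 120 chips, eligible: A, B, C
Pot 3: 64 chips, eligible: A, B

Derivation:
Contributions: A=133, B=133, C=101, D=61
Folded: E
Pot levels (distinct totals of non-folded players): 61, 101, 133
Layer 1-61: 61 each from A, B, C, D = 61*4 = 244 chips; eligible A, B, C, D
Layer 62-101: 40 each from A, B, C = 40*3 = 120 chips; eligible A, B, C
Layer 102-133: 32 each from A, B = 32*2 = 64 chips; eligible A, B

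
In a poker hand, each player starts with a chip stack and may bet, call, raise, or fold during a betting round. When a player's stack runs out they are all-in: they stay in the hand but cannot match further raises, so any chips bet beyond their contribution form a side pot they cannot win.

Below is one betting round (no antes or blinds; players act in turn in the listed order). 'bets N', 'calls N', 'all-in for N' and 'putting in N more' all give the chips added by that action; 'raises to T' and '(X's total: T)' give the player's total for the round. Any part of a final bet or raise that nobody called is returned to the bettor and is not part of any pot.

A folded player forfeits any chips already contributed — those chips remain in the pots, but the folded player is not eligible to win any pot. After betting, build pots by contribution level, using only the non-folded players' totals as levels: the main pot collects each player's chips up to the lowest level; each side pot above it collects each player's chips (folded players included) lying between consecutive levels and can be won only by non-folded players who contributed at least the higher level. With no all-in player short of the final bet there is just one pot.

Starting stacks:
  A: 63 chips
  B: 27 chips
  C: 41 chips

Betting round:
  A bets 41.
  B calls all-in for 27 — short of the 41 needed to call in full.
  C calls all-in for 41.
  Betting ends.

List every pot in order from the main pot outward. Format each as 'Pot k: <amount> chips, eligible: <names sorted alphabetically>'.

Pot 1: 81 chips, eligible: A, B, C
Pot 2: 28 chips, eligible: A, C

Derivation:
Contributions: A=41, B=27, C=41
Pot levels (distinct totals of non-folded players): 27, 41
Layer 1-27: 27 each from A, B, C = 27*3 = 81 chips; eligible A, B, C
Layer 28-41: 14 each from A, C = 14*2 = 28 chips; eligible A, C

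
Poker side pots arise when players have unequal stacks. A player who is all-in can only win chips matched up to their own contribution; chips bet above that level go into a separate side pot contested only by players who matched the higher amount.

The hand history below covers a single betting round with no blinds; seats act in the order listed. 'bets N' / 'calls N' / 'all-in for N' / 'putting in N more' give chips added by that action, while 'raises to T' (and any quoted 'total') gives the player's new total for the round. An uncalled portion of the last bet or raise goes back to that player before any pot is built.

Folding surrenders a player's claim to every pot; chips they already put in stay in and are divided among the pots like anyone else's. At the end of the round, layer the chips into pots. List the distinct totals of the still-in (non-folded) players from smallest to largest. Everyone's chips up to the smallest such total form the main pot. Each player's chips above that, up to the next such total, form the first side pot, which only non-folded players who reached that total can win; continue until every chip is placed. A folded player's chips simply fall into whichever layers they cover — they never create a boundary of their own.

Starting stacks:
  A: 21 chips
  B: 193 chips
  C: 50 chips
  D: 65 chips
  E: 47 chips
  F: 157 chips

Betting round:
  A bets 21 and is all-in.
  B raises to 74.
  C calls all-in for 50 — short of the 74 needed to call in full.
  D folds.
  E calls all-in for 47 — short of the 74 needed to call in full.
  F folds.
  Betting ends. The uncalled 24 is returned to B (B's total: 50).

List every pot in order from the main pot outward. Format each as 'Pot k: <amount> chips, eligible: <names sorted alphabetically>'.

Contributions (after 24 returned to B): A=21, B=50, C=50, E=47
Folded: D, F
Pot levels (distinct totals of non-folded players): 21, 47, 50
Layer 1-21: 21 each from A, B, C, E = 21*4 = 84 chips; eligible A, B, C, E
Layer 22-47: 26 each from B, C, E = 26*3 = 78 chips; eligible B, C, E
Layer 48-50: 3 each from B, C = 3*2 = 6 chips; eligible B, C

Pot 1: 84 chips, eligible: A, B, C, E
Pot 2: 78 chips, eligible: B, C, E
Pot 3: 6 chips, eligible: B, C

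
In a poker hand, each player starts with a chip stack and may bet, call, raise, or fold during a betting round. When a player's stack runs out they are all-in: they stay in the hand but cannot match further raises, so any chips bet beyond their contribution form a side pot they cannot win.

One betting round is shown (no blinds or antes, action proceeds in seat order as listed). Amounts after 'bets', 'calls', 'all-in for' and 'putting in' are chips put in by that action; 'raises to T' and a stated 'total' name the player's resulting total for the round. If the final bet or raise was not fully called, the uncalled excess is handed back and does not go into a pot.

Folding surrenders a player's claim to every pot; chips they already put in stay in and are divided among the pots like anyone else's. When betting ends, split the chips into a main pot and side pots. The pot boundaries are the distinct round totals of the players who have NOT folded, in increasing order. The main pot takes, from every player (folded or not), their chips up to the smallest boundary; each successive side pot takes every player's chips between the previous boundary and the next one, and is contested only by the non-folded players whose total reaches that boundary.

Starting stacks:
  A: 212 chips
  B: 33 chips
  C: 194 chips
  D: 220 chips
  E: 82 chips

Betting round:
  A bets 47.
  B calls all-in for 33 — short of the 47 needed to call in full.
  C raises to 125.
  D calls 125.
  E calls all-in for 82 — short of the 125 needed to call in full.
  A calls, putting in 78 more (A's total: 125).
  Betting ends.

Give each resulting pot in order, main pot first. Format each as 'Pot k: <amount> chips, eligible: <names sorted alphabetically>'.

Pot 1: 165 chips, eligible: A, B, C, D, E
Pot 2: 196 chips, eligible: A, C, D, E
Pot 3: 129 chips, eligible: A, C, D

Derivation:
Contributions: A=125, B=33, C=125, D=125, E=82
Pot levels (distinct totals of non-folded players): 33, 82, 125
Layer 1-33: 33 each from A, B, C, D, E = 33*5 = 165 chips; eligible A, B, C, D, E
Layer 34-82: 49 each from A, C, D, E = 49*4 = 196 chips; eligible A, C, D, E
Layer 83-125: 43 each from A, C, D = 43*3 = 129 chips; eligible A, C, D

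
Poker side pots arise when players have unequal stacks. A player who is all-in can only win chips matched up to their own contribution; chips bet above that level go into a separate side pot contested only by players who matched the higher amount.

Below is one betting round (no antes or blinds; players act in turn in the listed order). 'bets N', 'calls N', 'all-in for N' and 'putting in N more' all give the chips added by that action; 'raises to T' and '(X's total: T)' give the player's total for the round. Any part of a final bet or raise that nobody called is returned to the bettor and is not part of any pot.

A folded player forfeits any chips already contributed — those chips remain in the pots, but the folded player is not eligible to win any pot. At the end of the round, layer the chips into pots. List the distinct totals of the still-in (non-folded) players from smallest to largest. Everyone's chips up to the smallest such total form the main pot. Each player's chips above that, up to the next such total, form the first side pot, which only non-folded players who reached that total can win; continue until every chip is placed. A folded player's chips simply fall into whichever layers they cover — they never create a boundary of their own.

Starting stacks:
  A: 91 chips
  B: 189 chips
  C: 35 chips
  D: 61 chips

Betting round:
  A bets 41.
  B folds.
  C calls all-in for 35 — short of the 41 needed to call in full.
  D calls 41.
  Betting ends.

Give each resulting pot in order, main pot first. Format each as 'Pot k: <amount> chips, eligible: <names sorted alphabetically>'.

Contributions: A=41, C=35, D=41
Folded: B
Pot levels (distinct totals of non-folded players): 35, 41
Layer 1-35: 35 each from A, C, D = 35*3 = 105 chips; eligible A, C, D
Layer 36-41: 6 each from A, D = 6*2 = 12 chips; eligible A, D

Pot 1: 105 chips, eligible: A, C, D
Pot 2: 12 chips, eligible: A, D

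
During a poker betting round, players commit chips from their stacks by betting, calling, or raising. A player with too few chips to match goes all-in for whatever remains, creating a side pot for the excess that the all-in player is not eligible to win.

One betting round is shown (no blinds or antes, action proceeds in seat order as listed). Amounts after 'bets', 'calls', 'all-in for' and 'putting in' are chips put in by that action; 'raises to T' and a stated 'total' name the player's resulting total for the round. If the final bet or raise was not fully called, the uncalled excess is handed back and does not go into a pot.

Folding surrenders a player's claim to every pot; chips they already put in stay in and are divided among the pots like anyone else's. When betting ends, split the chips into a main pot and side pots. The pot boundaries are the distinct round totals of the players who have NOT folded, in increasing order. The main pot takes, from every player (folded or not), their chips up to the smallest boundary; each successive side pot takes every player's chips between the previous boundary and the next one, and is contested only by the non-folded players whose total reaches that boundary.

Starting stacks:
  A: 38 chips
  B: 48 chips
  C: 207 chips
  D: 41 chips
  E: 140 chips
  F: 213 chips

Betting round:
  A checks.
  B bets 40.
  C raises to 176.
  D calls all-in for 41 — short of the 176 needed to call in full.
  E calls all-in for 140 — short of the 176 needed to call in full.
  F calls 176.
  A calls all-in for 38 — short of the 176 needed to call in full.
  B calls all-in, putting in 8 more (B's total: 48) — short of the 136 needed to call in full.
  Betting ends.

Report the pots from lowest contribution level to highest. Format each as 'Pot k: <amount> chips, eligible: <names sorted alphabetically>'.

Contributions: A=38, B=48, C=176, D=41, E=140, F=176
Pot levels (distinct totals of non-folded players): 38, 41, 48, 140, 176
Layer 1-38: 38 each from A, B, C, D, E, F = 38*6 = 228 chips; eligible A, B, C, D, E, F
Layer 39-41: 3 each from B, C, D, E, F = 3*5 = 15 chips; eligible B, C, D, E, F
Layer 42-48: 7 each from B, C, E, F = 7*4 = 28 chips; eligible B, C, E, F
Layer 49-140: 92 each from C, E, F = 92*3 = 276 chips; eligible C, E, F
Layer 141-176: 36 each from C, F = 36*2 = 72 chips; eligible C, F

Pot 1: 228 chips, eligible: A, B, C, D, E, F
Pot 2: 15 chips, eligible: B, C, D, E, F
Pot 3: 28 chips, eligible: B, C, E, F
Pot 4: 276 chips, eligible: C, E, F
Pot 5: 72 chips, eligible: C, F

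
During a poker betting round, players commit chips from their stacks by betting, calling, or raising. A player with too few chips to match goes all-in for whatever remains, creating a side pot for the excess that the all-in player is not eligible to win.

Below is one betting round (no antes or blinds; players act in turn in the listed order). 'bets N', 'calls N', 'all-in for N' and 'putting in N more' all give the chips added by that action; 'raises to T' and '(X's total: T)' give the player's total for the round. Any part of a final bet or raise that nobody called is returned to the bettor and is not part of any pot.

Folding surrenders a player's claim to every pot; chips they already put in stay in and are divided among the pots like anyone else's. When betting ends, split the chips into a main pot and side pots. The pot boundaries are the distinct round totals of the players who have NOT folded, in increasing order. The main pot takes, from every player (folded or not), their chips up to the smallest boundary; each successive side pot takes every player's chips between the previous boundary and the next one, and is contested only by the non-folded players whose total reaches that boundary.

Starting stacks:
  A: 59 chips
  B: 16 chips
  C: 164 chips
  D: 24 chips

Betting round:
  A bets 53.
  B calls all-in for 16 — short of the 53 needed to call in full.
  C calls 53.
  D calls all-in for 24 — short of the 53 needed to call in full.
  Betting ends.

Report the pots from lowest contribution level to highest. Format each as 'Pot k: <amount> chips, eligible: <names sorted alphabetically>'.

Pot 1: 64 chips, eligible: A, B, C, D
Pot 2: 24 chips, eligible: A, C, D
Pot 3: 58 chips, eligible: A, C

Derivation:
Contributions: A=53, B=16, C=53, D=24
Pot levels (distinct totals of non-folded players): 16, 24, 53
Layer 1-16: 16 each from A, B, C, D = 16*4 = 64 chips; eligible A, B, C, D
Layer 17-24: 8 each from A, C, D = 8*3 = 24 chips; eligible A, C, D
Layer 25-53: 29 each from A, C = 29*2 = 58 chips; eligible A, C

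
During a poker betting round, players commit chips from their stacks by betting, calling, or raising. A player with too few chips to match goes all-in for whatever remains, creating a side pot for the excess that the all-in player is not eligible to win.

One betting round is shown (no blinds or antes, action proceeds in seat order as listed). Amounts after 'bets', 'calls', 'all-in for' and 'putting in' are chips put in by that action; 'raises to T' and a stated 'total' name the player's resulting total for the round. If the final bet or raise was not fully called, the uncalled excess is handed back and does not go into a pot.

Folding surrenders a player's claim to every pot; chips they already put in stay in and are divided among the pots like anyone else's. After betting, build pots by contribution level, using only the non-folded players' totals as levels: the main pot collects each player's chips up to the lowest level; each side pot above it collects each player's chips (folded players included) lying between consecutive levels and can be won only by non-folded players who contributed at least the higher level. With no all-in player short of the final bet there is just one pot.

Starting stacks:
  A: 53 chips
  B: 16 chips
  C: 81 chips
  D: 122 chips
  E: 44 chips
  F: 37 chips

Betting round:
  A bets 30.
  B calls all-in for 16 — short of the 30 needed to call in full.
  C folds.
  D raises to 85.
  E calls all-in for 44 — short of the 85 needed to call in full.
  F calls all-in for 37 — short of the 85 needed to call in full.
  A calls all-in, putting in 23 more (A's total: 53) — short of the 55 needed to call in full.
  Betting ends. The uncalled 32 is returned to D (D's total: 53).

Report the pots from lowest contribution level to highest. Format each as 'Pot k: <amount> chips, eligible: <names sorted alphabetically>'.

Pot 1: 80 chips, eligible: A, B, D, E, F
Pot 2: 84 chips, eligible: A, D, E, F
Pot 3: 21 chips, eligible: A, D, E
Pot 4: 18 chips, eligible: A, D

Derivation:
Contributions (after 32 returned to D): A=53, B=16, D=53, E=44, F=37
Folded: C
Pot levels (distinct totals of non-folded players): 16, 37, 44, 53
Layer 1-16: 16 each from A, B, D, E, F = 16*5 = 80 chips; eligible A, B, D, E, F
Layer 17-37: 21 each from A, D, E, F = 21*4 = 84 chips; eligible A, D, E, F
Layer 38-44: 7 each from A, D, E = 7*3 = 21 chips; eligible A, D, E
Layer 45-53: 9 each from A, D = 9*2 = 18 chips; eligible A, D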